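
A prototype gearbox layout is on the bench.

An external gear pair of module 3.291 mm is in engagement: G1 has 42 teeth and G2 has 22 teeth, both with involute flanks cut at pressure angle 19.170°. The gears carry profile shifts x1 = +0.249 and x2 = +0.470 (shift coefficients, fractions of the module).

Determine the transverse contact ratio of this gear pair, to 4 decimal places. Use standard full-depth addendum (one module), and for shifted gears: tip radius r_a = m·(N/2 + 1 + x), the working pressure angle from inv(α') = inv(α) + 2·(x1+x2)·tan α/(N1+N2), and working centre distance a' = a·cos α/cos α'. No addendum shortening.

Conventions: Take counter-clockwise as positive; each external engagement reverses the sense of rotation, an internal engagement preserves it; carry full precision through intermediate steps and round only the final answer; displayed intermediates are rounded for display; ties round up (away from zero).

class = single-mesh tooth geometry [involute pair 42T × 22T, m = 3.291]
base radii: r_b1 = 65.278687, r_b2 = 34.193598
tip radii: r_a1 = 73.221459, r_a2 = 41.038770
inv(α') = inv(19.170°) + 2·(+0.249+0.470)·tan α/(42+22) = 0.02088150  ⇒  α' = 22.28638°
a' = a·cos α / cos α' = 105.3120·cos 19.170°/cos 22.28638° = 107.502748
action lengths: √(r_a1²−r_b1²) = 33.167380, √(r_a2²−r_b2²) = 22.693138
base pitch p_b = π·m·cos α = 9.765669
CR = (33.167380 + 22.693138 − 107.502748·sin 22.28638°)/9.765669 = 1.545372
contact ratio ≈ 1.5454

1.5454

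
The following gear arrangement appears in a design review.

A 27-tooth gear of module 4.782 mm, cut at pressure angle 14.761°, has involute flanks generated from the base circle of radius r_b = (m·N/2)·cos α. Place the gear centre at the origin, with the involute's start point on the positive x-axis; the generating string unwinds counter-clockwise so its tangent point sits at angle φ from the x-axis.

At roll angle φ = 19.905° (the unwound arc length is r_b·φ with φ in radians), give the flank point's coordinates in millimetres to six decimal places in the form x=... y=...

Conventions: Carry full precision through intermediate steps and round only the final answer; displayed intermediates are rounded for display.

x=66.080711 y=0.862016

recognized (one wheel, involute flank): single-mesh tooth geometry, m = 4.782, N = 27
pitch radius r_p = m·N/2 = 4.782·27/2 = 64.557000
base radius r_b = r_p·cos α = 64.557000·cos 14.761° = 62.426428
roll angle φ = 19.905° = 0.34740779 rad
x = r_b·(cos φ + φ·sin φ) = 66.080711
y = r_b·(sin φ − φ·cos φ) = 0.862016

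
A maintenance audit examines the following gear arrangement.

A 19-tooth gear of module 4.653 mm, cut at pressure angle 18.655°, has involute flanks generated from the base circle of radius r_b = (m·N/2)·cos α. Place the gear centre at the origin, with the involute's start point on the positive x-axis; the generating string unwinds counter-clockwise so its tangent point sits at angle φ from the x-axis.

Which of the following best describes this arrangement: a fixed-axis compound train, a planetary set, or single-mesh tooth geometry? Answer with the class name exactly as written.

single-mesh tooth geometry

class = single-mesh tooth geometry [base-circle involute, m = 4.653, 19T]
classification: single-mesh tooth geometry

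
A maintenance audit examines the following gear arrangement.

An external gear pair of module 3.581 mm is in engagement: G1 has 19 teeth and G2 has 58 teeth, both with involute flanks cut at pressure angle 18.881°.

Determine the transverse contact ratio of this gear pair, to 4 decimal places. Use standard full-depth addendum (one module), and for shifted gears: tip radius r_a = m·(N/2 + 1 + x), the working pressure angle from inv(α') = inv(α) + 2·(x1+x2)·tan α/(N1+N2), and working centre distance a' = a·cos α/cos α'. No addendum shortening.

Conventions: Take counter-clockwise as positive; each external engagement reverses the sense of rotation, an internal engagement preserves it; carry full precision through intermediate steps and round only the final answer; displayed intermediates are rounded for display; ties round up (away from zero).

recognized (one external pair, fixed centres): single-mesh tooth geometry, m = 3.581, N1 = 19, N2 = 58
base radii: r_b1 = 32.189003, r_b2 = 98.261168
tip radii: r_a1 = 37.600500, r_a2 = 107.430000
no profile shift: α' = α, a' = a
action lengths: √(r_a1²−r_b1²) = 19.433622, √(r_a2²−r_b2²) = 43.427500
base pitch p_b = π·m·cos α = 10.644709
CR = (19.433622 + 43.427500 − 137.868500·sin 18.88100°)/10.644709 = 1.714126
contact ratio ≈ 1.7141

1.7141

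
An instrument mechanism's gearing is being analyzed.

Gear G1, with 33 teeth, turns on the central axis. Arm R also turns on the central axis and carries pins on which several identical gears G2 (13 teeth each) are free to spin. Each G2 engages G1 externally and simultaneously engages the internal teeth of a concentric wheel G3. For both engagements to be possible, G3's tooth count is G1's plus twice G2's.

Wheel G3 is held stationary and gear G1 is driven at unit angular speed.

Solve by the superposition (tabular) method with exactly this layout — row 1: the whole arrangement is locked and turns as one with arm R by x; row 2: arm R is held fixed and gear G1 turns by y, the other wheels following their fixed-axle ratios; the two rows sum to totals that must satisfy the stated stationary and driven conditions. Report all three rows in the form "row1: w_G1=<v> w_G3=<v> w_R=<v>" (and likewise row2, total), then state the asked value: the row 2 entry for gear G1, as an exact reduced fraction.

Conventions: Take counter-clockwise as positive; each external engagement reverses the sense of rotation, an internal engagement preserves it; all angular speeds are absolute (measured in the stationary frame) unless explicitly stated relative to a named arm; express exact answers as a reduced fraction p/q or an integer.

row1: w_G1=33/92 w_G3=33/92 w_R=33/92
row2: w_G1=59/92 w_G3=-33/92 w_R=0
total: w_G1=1 w_G3=0 w_R=33/92
asked value: 59/92

recognized (axles ride arm R): planetary set, 33/13/59 teeth
superposition row 1 [locked train]: every member turns x
row 2 (arm held, sun turns y): ω_ring = −(33/59)·y, ω_arm = 0
boundary: total ω_ring = x − (33/59)·y = 0 and total ω_sun = x + y = 1  ⇒  y = 59/92, x = 33/92
row 2 ring = −(33/59)·59/92 = -33/92
totals (row 1 + row 2): sun 33/92 + 59/92 = 1, ring 33/92 + (-33/92) = 0, arm 33/92 + 0 = 33/92
asked cell (row2, sun) = 59/92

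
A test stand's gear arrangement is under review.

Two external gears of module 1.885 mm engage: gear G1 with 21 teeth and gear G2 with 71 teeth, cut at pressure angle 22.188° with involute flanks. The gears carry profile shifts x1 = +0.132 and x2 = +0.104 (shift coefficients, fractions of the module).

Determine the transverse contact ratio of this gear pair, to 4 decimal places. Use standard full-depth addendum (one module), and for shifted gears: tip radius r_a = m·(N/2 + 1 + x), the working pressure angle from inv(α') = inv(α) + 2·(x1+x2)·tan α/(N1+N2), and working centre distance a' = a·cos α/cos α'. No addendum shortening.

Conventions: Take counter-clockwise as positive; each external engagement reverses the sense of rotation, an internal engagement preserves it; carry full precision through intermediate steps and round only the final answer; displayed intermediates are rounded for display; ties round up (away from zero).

1.5508

single-mesh involute tooth geometry (21T engaging 71T at module 1.885)
base radii: r_b1 = 18.326859, r_b2 = 61.962239
tip radii: r_a1 = 21.926320, r_a2 = 68.998540
inv(α') = inv(22.188°) + 2·(+0.132+0.104)·tan α/(21+71) = 0.02268693  ⇒  α' = 22.88419°
a' = a·cos α / cos α' = 86.7100·cos 22.188°/cos 22.88419° = 87.148299
action lengths: √(r_a1²−r_b1²) = 12.037015, √(r_a2²−r_b2²) = 30.355880
base pitch p_b = π·m·cos α = 5.483384
CR = (12.037015 + 30.355880 − 87.148299·sin 22.88419°)/5.483384 = 1.550788
contact ratio ≈ 1.5508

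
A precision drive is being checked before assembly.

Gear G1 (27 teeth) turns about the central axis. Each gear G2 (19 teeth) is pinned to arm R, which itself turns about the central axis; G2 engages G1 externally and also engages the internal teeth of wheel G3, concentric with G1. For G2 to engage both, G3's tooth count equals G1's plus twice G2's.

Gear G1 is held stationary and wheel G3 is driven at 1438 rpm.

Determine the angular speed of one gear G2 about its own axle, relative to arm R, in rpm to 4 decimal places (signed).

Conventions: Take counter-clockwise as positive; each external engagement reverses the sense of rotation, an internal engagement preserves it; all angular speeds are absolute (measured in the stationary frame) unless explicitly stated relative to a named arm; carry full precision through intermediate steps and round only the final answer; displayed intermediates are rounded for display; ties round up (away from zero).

recognized (axles ride arm R): planetary set, 27/19/65 teeth
normalise by the input: solve with ω_ring = 1, then scale by 1438 rpm
ring teeth: 27 + 2·19 = 65
27(ω_sun−ω_arm) = −65(ω_ring−ω_arm),  ω_sun = 0, ω_ring = 1
27(0−ω_arm) = −65(1−ω_arm)  ⇒  92·ω_arm = 65  ⇒  ω_arm = 65/92
sun–planet mesh: 27·(0−65/92) = −19·(ω_p−ω_arm)  ⇒  ω_p−ω_arm = 1755/1748
scale: ω_p−ω_arm = 1755/1748 × 1438 rpm = +1443.7586 rpm

+1443.7586 rpm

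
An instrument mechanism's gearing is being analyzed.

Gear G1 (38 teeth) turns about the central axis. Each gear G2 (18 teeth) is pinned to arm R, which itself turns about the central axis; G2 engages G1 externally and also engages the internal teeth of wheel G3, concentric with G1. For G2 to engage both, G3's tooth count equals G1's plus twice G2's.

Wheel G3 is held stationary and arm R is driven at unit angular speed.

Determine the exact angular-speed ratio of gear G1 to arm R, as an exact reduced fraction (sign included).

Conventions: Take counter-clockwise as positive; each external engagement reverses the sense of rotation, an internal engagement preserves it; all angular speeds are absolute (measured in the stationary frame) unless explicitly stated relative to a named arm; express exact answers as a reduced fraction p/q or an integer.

56/19

planetary set (38T centre, 18T on arm, 74T internal) — Willis relation
ring teeth: 38 + 2·18 = 74
38(ω_sun−ω_arm) = −74(ω_ring−ω_arm),  ω_ring = 0, ω_arm = 1
ω_sun = 1 − (74/38)(0−1) = 56/19
ω_out/ω_in = 56/19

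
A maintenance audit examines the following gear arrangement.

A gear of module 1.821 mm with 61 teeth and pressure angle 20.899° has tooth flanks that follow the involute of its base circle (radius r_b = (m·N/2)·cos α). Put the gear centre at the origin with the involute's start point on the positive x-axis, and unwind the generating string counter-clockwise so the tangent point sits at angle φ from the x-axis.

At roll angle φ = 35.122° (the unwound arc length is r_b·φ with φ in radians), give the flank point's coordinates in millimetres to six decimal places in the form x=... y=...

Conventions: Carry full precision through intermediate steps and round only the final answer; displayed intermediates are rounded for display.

class = single-mesh tooth geometry [base-circle involute, m = 1.821, 61T]
pitch radius r_p = m·N/2 = 1.821·61/2 = 55.540500
base radius r_b = r_p·cos α = 55.540500·cos 20.899° = 51.886529
roll angle φ = 35.122° = 0.61299454 rad
x = r_b·(cos φ + φ·sin φ) = 60.738189
y = r_b·(sin φ − φ·cos φ) = 3.836149

x=60.738189 y=3.836149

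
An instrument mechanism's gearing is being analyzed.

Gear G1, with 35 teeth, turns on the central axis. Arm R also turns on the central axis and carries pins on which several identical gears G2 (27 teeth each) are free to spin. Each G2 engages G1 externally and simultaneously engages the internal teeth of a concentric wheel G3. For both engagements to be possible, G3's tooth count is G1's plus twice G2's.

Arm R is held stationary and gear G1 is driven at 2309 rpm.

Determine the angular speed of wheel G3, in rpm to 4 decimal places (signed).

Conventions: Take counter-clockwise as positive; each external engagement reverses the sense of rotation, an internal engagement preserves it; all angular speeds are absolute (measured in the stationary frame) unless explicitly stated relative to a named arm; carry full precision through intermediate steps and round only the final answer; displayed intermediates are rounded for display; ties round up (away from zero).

planetary set (35T centre, 27T on arm, 89T internal) — Willis relation
normalise by the input: solve with ω_sun = 1, then scale by 2309 rpm
ring teeth: 35 + 2·27 = 89
35(ω_sun−ω_arm) = −89(ω_ring−ω_arm),  ω_arm = 0, ω_sun = 1
ω_ring = 0 − (35/89)(1−0) = -35/89
scale: ω_ring = -35/89 × 2309 rpm = -908.0337 rpm

-908.0337 rpm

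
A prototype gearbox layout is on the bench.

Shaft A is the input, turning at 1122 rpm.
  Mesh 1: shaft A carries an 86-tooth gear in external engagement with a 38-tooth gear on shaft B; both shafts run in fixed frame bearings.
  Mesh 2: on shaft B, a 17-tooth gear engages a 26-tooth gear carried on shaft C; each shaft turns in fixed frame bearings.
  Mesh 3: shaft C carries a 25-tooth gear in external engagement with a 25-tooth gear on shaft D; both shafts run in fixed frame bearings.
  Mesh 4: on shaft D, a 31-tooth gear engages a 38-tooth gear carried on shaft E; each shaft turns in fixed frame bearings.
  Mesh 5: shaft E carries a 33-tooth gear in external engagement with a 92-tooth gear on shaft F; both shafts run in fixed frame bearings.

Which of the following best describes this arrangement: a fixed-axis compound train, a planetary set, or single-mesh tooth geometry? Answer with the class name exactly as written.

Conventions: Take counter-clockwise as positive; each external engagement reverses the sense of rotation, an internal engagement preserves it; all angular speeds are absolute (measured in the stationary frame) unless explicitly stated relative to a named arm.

recognized (6 fixed axles, 5 meshes): fixed-axis compound train
classification: fixed-axis compound train

fixed-axis compound train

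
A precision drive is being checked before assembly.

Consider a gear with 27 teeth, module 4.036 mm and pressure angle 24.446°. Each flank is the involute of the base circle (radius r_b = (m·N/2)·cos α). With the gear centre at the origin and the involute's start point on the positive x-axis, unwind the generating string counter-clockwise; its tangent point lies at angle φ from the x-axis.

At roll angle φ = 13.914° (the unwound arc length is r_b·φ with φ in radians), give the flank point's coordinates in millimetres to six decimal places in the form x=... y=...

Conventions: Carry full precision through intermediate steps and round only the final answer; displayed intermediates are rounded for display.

recognized (one wheel, involute flank): single-mesh tooth geometry, m = 4.036, N = 27
pitch radius r_p = m·N/2 = 4.036·27/2 = 54.486000
base radius r_b = r_p·cos α = 54.486000·cos 24.446° = 49.601423
roll angle φ = 13.914° = 0.24284511 rad
x = r_b·(cos φ + φ·sin φ) = 51.042521
y = r_b·(sin φ − φ·cos φ) = 0.235395

x=51.042521 y=0.235395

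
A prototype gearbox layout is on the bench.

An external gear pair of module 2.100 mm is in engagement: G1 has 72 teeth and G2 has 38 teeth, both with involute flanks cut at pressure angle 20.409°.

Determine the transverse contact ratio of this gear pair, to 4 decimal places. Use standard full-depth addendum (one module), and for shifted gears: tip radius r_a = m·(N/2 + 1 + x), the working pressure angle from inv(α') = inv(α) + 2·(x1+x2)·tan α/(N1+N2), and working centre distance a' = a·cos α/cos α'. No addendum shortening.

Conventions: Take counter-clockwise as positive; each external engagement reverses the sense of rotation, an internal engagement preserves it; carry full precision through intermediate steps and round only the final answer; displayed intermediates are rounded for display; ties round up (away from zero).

1.7358

recognized (one external pair, fixed centres): single-mesh tooth geometry, m = 2.100, N1 = 72, N2 = 38
base radii: r_b1 = 70.854378, r_b2 = 37.395366
tip radii: r_a1 = 77.700000, r_a2 = 42.000000
no profile shift: α' = α, a' = a
action lengths: √(r_a1²−r_b1²) = 31.889608, √(r_a2²−r_b2²) = 19.120319
base pitch p_b = π·m·cos α = 6.183211
CR = (31.889608 + 19.120319 − 115.500000·sin 20.40900°)/6.183211 = 1.735805
contact ratio ≈ 1.7358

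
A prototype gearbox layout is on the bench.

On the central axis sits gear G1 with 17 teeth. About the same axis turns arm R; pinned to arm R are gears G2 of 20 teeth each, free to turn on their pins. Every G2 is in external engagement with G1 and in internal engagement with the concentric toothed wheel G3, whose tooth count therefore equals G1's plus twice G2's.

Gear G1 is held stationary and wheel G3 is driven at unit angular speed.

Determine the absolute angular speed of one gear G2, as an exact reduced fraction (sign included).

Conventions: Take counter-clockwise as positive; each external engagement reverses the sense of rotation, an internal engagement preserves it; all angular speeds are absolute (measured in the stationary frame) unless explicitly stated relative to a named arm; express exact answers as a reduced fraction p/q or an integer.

planetary set (17T centre, 20T on arm, 57T internal) — Willis relation
ring teeth: 17 + 2·20 = 57
17(ω_sun−ω_arm) = −57(ω_ring−ω_arm),  ω_sun = 0, ω_ring = 1
17(0−ω_arm) = −57(1−ω_arm)  ⇒  74·ω_arm = 57  ⇒  ω_arm = 57/74
sun–planet mesh: 17·(0−57/74) = −20·(ω_p−ω_arm)  ⇒  ω_p−ω_arm = 969/1480
ω_p = 57/74 + 969/1480 = 57/40
exact speed ratio = 57/40

57/40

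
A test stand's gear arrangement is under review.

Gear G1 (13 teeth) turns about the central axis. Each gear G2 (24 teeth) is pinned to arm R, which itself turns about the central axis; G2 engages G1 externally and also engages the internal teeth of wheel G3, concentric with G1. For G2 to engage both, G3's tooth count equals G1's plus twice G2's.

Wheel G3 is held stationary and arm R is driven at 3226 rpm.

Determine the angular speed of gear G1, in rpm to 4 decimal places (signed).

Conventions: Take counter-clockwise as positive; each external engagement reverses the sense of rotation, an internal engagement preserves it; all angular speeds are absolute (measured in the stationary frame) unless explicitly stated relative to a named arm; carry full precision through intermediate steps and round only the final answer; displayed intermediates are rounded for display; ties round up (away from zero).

planetary set (13T centre, 24T on arm, 61T internal) — Willis relation
normalise by the input: solve with ω_arm = 1, then scale by 3226 rpm
ring teeth: 13 + 2·24 = 61
13(ω_sun−ω_arm) = −61(ω_ring−ω_arm),  ω_ring = 0, ω_arm = 1
ω_sun = 1 − (61/13)(0−1) = 74/13
scale: ω_sun = 74/13 × 3226 rpm = +18363.3846 rpm

+18363.3846 rpm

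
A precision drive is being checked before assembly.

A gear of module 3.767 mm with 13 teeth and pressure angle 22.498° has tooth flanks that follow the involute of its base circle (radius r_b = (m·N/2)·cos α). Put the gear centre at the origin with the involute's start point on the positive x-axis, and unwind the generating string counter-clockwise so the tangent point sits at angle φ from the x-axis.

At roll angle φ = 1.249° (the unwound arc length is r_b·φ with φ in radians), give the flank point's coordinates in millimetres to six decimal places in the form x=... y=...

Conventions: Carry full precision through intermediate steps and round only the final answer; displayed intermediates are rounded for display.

x=22.627354 y=0.000078

recognized (one wheel, involute flank): single-mesh tooth geometry, m = 3.767, N = 13
pitch radius r_p = m·N/2 = 3.767·13/2 = 24.485500
base radius r_b = r_p·cos α = 24.485500·cos 22.498° = 22.621979
roll angle φ = 1.249° = 0.02179916 rad
x = r_b·(cos φ + φ·sin φ) = 22.627354
y = r_b·(sin φ − φ·cos φ) = 0.000078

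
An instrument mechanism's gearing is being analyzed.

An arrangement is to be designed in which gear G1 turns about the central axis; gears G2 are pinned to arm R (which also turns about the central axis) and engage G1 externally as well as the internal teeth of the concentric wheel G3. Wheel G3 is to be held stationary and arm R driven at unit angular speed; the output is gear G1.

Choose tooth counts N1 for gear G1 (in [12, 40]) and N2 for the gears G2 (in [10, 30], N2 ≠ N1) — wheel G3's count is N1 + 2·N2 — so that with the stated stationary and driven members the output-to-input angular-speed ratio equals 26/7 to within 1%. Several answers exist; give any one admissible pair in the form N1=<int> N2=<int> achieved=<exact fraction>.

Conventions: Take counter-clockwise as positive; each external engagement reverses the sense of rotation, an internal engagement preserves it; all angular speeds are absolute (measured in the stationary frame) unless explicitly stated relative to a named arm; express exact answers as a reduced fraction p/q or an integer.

N1=14 N2=12 achieved=26/7

class = planetary set [ratio 26/7 wanted; Willis about the carrier]
Willis with ω_ring = 0: ω_sun/ω_arm = (N1+N3)/N1; set equal to 26/7  ⇒  N3/N1 = 26/7 − 1 = 19/7
N3 = N1 + 2·N2  ⇒  N2/N1 = (N3/N1 − 1)/2 = (19/7 − 1)/2 = 6/7
smallest multiple with N1 ≥ 12 and N2 ≥ 10: k = 2  ⇒  N1 = 2·7 = 14, N2 = 2·6 = 12 (N1 ≤ 40, N2 ≤ 30, N2 ≠ N1 ✓), N3 = 14 + 2·12 = 38
check: (N1+N3)/N1 with N1 = 14, N3 = 38 gives 26/7; |achieved − target| = 0 ≤ 13/350 ✓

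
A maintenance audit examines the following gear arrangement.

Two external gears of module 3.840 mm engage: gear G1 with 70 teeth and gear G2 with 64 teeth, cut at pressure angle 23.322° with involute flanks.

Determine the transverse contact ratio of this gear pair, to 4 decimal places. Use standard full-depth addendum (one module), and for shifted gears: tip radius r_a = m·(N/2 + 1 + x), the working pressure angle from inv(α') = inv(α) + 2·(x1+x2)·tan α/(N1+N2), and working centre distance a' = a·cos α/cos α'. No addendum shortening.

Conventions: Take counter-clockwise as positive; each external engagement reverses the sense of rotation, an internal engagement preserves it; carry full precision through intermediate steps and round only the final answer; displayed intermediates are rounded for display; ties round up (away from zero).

1.6322

class = single-mesh tooth geometry [involute pair 70T × 64T, m = 3.840]
base radii: r_b1 = 123.418772, r_b2 = 112.840020
tip radii: r_a1 = 138.240000, r_a2 = 126.720000
no profile shift: α' = α, a' = a
action lengths: √(r_a1²−r_b1²) = 62.274427, √(r_a2²−r_b2²) = 57.663578
base pitch p_b = π·m·cos α = 11.078043
CR = (62.274427 + 57.663578 − 257.280000·sin 23.32200°)/11.078043 = 1.632178
contact ratio ≈ 1.6322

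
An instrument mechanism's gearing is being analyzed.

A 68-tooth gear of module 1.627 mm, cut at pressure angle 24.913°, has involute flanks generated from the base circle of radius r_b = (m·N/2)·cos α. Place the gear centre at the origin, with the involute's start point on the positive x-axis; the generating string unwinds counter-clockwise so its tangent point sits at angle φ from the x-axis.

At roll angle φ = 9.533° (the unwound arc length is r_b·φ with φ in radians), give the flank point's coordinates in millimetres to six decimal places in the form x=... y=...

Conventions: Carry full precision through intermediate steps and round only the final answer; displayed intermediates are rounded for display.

x=50.860214 y=0.076815

single-mesh involute tooth geometry (68T wheel at module 1.627)
pitch radius r_p = m·N/2 = 1.627·68/2 = 55.318000
base radius r_b = r_p·cos α = 55.318000·cos 24.913° = 50.170575
roll angle φ = 9.533° = 0.16638224 rad
x = r_b·(cos φ + φ·sin φ) = 50.860214
y = r_b·(sin φ − φ·cos φ) = 0.076815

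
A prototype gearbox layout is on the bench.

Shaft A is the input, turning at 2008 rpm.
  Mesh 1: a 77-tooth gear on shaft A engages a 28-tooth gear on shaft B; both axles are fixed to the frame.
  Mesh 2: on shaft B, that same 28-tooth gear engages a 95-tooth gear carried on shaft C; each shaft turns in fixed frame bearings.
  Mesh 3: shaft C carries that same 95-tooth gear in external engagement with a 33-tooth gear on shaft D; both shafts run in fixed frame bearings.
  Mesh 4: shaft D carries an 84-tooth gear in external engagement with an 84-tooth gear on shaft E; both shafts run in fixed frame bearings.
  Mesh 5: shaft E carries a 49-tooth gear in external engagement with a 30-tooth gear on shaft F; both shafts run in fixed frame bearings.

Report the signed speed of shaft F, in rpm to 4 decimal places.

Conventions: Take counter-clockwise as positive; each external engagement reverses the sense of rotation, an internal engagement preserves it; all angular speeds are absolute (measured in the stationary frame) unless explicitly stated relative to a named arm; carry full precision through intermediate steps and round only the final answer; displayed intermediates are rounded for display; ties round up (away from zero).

-7652.7111 rpm

5-mesh fixed-axis compound train (all bearings frame-fixed)
mesh 1 [77T→28T]: ω = 2008.0000×77/28 = 5522.0000 rpm, sense flips to −
mesh 2 [28T→95T]: ω = 5522.0000×28/95 = 1627.5368 rpm, sense flips to +
mesh 3 [95T→33T]: ω = 1627.5368×95/33 = 4685.3333 rpm, sense flips to −
mesh 4 [84T→84T]: ω = 4685.3333×84/84 = 4685.3333 rpm, sense flips to +
mesh 5 [49T→30T]: ω = 4685.3333×49/30 = 7652.7111 rpm, sense flips to −
signed output speed = -7652.7111 rpm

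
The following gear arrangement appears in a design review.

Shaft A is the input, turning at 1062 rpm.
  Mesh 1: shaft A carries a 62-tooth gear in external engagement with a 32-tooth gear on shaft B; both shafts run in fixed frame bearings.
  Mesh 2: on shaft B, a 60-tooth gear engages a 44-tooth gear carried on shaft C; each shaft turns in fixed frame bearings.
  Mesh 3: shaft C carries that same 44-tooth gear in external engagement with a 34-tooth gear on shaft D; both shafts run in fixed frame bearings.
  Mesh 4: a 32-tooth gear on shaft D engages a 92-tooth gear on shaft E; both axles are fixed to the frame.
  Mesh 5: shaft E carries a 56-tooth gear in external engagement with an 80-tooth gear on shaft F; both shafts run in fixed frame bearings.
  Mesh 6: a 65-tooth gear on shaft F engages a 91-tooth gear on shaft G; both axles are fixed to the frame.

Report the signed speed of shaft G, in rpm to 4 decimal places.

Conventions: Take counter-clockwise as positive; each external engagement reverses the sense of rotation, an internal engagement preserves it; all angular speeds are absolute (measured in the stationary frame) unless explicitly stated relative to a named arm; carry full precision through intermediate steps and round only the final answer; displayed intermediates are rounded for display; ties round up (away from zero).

6-mesh fixed-axis compound train (all bearings frame-fixed)
mesh 1 [62T→32T]: ω = 1062.0000×62/32 = 2057.6250 rpm, sense flips to −
mesh 2 [60T→44T]: ω = 2057.6250×60/44 = 2805.8523 rpm, sense flips to +
mesh 3 [44T→34T]: ω = 2805.8523×44/34 = 3631.1029 rpm, sense flips to −
mesh 4 [32T→92T]: ω = 3631.1029×32/92 = 1262.9923 rpm, sense flips to +
mesh 5 [56T→80T]: ω = 1262.9923×56/80 = 884.0946 rpm, sense flips to −
mesh 6 [65T→91T]: ω = 884.0946×65/91 = 631.4962 rpm, sense flips to +
signed output speed = +631.4962 rpm

+631.4962 rpm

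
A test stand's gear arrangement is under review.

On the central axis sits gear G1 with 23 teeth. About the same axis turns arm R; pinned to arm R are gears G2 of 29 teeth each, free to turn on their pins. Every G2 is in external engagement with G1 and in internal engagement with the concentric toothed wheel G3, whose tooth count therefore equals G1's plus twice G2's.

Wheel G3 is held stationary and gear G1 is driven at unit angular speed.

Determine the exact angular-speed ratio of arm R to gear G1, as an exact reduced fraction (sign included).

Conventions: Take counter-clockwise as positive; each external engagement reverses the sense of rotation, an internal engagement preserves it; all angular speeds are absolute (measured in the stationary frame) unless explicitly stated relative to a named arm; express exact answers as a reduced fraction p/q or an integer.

topology: planetary set — G1 23T / G2 29T / G3 81T, arm = carrier (Willis)
ring teeth: 23 + 2·29 = 81
23(ω_sun−ω_arm) = −81(ω_ring−ω_arm),  ω_ring = 0, ω_sun = 1
23(1−ω_arm) = −81(0−ω_arm)  ⇒  104·ω_arm = 23  ⇒  ω_arm = 23/104
ω_out/ω_in = 23/104

23/104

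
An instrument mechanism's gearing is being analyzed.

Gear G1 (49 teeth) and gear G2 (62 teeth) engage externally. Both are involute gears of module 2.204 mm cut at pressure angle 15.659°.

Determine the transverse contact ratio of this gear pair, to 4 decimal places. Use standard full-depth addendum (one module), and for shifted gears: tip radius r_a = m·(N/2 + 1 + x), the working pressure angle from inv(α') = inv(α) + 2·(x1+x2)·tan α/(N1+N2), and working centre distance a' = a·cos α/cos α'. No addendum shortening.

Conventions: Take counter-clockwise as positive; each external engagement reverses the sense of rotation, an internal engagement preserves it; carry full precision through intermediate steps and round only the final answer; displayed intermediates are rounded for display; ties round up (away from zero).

2.0609

class = single-mesh tooth geometry [involute pair 49T × 62T, m = 2.204]
base radii: r_b1 = 51.993872, r_b2 = 65.788164
tip radii: r_a1 = 56.202000, r_a2 = 70.528000
no profile shift: α' = α, a' = a
action lengths: √(r_a1²−r_b1²) = 21.337809, √(r_a2²−r_b2²) = 25.418817
base pitch p_b = π·m·cos α = 6.667084
CR = (21.337809 + 25.418817 − 122.322000·sin 15.65900°)/6.667084 = 2.060948
contact ratio ≈ 2.0609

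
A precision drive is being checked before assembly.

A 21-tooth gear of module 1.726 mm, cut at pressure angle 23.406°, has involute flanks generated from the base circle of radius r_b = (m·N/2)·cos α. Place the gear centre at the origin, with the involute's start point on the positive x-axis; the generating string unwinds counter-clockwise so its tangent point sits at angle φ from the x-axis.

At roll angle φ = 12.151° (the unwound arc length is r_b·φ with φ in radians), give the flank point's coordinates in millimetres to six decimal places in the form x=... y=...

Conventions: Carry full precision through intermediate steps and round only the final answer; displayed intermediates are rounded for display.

topology: single-mesh involute geometry — m = 1.726, N = 21
pitch radius r_p = m·N/2 = 1.726·21/2 = 18.123000
base radius r_b = r_p·cos α = 18.123000·cos 23.406° = 16.631713
roll angle φ = 12.151° = 0.21207496 rad
x = r_b·(cos φ + φ·sin φ) = 17.001531
y = r_b·(sin φ − φ·cos φ) = 0.052642

x=17.001531 y=0.052642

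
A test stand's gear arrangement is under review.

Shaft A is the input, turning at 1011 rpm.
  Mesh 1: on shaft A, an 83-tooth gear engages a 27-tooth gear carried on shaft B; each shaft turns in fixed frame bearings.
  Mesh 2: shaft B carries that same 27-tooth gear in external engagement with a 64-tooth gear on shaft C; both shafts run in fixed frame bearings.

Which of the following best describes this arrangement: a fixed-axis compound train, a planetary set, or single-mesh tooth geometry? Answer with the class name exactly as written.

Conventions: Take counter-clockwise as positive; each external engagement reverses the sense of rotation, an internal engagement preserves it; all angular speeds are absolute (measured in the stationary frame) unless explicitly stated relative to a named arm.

recognized (3 fixed axles, 2 meshes): fixed-axis compound train
classification: fixed-axis compound train

fixed-axis compound train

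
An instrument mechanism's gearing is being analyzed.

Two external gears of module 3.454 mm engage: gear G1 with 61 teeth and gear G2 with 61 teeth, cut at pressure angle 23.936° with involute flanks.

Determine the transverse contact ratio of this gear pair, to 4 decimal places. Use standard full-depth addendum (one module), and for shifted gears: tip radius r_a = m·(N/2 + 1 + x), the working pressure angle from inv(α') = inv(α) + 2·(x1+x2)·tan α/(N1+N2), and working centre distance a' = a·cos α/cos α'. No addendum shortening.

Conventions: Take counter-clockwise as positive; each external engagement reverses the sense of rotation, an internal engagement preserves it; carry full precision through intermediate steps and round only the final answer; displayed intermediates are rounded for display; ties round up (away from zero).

topology: single-mesh involute geometry — m = 3.454, 61T/61T pair
base radii: r_b1 = 96.287075, r_b2 = 96.287075
tip radii: r_a1 = 108.801000, r_a2 = 108.801000
no profile shift: α' = α, a' = a
action lengths: √(r_a1²−r_b1²) = 50.660208, √(r_a2²−r_b2²) = 50.660208
base pitch p_b = π·m·cos α = 9.917861
CR = (50.660208 + 50.660208 − 210.694000·sin 23.93600°)/9.917861 = 1.596967
contact ratio ≈ 1.5970

1.5970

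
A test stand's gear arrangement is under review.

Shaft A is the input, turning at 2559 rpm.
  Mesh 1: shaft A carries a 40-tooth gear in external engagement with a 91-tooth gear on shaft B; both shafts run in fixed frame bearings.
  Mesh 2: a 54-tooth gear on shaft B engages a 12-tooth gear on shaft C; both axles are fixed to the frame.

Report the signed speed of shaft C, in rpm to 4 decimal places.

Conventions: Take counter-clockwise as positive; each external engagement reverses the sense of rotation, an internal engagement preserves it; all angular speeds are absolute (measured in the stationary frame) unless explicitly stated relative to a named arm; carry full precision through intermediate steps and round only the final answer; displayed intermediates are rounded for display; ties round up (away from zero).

+5061.7582 rpm

recognized (3 fixed axles, 2 meshes): fixed-axis compound train
mesh 1 [40T→91T]: ω = 2559.0000×40/91 = 1124.8352 rpm, sense flips to −
mesh 2 [54T→12T]: ω = 1124.8352×54/12 = 5061.7582 rpm, sense flips to +
signed output speed = +5061.7582 rpm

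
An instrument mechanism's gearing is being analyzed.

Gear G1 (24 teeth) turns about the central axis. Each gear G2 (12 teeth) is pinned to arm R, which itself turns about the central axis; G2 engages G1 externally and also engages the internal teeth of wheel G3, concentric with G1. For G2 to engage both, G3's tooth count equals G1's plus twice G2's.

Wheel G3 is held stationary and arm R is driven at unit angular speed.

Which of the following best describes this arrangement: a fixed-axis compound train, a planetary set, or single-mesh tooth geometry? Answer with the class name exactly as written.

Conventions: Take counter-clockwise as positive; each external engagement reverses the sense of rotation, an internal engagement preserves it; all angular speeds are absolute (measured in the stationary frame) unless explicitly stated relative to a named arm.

topology: planetary set — G1 24T / G2 12T / G3 48T, arm = carrier (Willis)
classification: planetary set

planetary set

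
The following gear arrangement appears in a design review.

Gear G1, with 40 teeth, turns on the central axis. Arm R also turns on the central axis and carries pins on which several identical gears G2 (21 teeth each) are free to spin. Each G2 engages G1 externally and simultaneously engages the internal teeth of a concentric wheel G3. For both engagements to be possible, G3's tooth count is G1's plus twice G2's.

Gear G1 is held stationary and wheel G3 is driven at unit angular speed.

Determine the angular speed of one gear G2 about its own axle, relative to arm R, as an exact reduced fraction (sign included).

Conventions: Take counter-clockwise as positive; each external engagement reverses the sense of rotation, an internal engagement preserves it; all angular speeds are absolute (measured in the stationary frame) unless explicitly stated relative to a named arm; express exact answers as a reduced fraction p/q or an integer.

1640/1281

planetary set (40T centre, 21T on arm, 82T internal) — Willis relation
ring teeth: 40 + 2·21 = 82
40(ω_sun−ω_arm) = −82(ω_ring−ω_arm),  ω_sun = 0, ω_ring = 1
40(0−ω_arm) = −82(1−ω_arm)  ⇒  122·ω_arm = 82  ⇒  ω_arm = 41/61
sun–planet mesh: 40·(0−41/61) = −21·(ω_p−ω_arm)  ⇒  ω_p−ω_arm = 1640/1281
exact speed ratio = 1640/1281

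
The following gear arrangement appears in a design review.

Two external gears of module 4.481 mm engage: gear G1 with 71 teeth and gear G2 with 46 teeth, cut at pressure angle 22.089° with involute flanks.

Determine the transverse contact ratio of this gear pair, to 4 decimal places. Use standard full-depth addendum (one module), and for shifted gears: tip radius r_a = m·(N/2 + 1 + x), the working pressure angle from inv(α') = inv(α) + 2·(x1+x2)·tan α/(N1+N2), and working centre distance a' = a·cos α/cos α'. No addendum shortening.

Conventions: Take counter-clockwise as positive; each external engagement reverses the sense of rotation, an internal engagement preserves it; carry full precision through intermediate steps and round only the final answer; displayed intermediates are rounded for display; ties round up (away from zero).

1.6682

single-mesh involute tooth geometry (71T engaging 46T at module 4.481)
base radii: r_b1 = 147.399493, r_b2 = 95.498263
tip radii: r_a1 = 163.556500, r_a2 = 107.544000
no profile shift: α' = α, a' = a
action lengths: √(r_a1²−r_b1²) = 70.881015, √(r_a2²−r_b2²) = 49.454967
base pitch p_b = π·m·cos α = 13.044202
CR = (70.881015 + 49.454967 − 262.138500·sin 22.08900°)/13.044202 = 1.668155
contact ratio ≈ 1.6682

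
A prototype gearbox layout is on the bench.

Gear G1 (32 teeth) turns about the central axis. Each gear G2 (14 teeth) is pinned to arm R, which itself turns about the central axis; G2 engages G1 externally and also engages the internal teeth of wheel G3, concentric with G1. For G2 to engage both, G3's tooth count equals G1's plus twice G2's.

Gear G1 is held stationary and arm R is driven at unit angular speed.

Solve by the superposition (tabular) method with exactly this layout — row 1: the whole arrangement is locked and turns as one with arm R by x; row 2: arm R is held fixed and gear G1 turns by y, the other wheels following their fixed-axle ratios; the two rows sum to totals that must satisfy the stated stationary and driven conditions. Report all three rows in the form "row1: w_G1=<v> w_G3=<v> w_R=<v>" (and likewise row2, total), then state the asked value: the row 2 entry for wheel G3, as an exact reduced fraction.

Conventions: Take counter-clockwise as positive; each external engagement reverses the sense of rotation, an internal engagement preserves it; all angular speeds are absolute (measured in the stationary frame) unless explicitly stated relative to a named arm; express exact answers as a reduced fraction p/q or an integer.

class = planetary set [G3 = 32+2·14 = 60; Willis about the carrier]
row 1 — lock + rotate with arm: ω_sun = ω_ring = ω_arm = x
row 2 (arm held, sun turns y): ω_ring = −(32/60)·y, ω_arm = 0
boundary: total ω_sun = x + y = 0 and total ω_arm = x = 1  ⇒  y = -1, x = 1
row 2 ring = −(32/60)·(-1) = 8/15
totals (row 1 + row 2): sun 1 + (-1) = 0, ring 1 + 8/15 = 23/15, arm 1 + 0 = 1
asked cell (row2, ring) = 8/15

row1: w_G1=1 w_G3=1 w_R=1
row2: w_G1=-1 w_G3=8/15 w_R=0
total: w_G1=0 w_G3=23/15 w_R=1
asked value: 8/15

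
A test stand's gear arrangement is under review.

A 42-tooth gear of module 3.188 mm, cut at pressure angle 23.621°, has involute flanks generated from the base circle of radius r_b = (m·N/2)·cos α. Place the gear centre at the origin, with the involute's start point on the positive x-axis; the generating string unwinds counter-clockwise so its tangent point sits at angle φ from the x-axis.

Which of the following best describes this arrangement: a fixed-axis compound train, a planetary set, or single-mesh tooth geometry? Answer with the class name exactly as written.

recognized (one wheel, involute flank): single-mesh tooth geometry, m = 3.188, N = 42
classification: single-mesh tooth geometry

single-mesh tooth geometry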